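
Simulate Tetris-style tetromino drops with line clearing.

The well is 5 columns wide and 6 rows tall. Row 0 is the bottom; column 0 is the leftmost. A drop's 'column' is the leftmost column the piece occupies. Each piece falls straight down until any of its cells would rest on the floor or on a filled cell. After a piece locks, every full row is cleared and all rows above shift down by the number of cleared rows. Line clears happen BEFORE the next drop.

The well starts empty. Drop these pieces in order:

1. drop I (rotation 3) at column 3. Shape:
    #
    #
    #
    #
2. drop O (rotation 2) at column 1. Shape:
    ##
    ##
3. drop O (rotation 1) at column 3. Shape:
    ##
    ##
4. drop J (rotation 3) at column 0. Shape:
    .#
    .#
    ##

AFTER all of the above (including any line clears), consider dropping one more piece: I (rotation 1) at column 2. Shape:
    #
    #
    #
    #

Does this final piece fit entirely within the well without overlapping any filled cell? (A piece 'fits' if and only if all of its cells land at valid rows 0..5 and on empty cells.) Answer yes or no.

Answer: yes

Derivation:
Drop 1: I rot3 at col 3 lands with bottom-row=0; cleared 0 line(s) (total 0); column heights now [0 0 0 4 0], max=4
Drop 2: O rot2 at col 1 lands with bottom-row=0; cleared 0 line(s) (total 0); column heights now [0 2 2 4 0], max=4
Drop 3: O rot1 at col 3 lands with bottom-row=4; cleared 0 line(s) (total 0); column heights now [0 2 2 6 6], max=6
Drop 4: J rot3 at col 0 lands with bottom-row=2; cleared 0 line(s) (total 0); column heights now [3 5 2 6 6], max=6
Test piece I rot1 at col 2 (width 1): heights before test = [3 5 2 6 6]; fits = True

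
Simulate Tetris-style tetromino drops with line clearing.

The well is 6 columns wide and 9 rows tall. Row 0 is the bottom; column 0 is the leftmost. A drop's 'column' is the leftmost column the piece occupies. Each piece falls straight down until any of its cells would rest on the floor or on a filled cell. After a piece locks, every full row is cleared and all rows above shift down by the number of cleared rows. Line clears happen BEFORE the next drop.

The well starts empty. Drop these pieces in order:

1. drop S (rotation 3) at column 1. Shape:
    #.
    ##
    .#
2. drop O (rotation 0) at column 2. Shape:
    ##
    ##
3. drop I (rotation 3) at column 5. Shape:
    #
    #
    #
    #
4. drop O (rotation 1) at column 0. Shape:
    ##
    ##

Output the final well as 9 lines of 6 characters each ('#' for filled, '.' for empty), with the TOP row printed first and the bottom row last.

Answer: ......
......
......
......
##....
####.#
.###.#
.##..#
..#..#

Derivation:
Drop 1: S rot3 at col 1 lands with bottom-row=0; cleared 0 line(s) (total 0); column heights now [0 3 2 0 0 0], max=3
Drop 2: O rot0 at col 2 lands with bottom-row=2; cleared 0 line(s) (total 0); column heights now [0 3 4 4 0 0], max=4
Drop 3: I rot3 at col 5 lands with bottom-row=0; cleared 0 line(s) (total 0); column heights now [0 3 4 4 0 4], max=4
Drop 4: O rot1 at col 0 lands with bottom-row=3; cleared 0 line(s) (total 0); column heights now [5 5 4 4 0 4], max=5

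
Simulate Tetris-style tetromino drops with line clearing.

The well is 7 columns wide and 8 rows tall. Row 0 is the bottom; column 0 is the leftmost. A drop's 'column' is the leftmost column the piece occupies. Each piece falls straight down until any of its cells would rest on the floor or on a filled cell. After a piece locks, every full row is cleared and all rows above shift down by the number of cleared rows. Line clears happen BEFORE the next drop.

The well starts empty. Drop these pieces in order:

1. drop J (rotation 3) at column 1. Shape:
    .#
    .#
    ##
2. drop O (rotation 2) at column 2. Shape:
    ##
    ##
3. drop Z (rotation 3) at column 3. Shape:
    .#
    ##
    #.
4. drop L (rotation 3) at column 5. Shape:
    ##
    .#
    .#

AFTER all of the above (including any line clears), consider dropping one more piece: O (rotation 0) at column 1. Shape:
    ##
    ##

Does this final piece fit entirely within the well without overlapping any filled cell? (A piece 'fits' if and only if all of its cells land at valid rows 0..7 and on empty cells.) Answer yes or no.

Drop 1: J rot3 at col 1 lands with bottom-row=0; cleared 0 line(s) (total 0); column heights now [0 1 3 0 0 0 0], max=3
Drop 2: O rot2 at col 2 lands with bottom-row=3; cleared 0 line(s) (total 0); column heights now [0 1 5 5 0 0 0], max=5
Drop 3: Z rot3 at col 3 lands with bottom-row=5; cleared 0 line(s) (total 0); column heights now [0 1 5 7 8 0 0], max=8
Drop 4: L rot3 at col 5 lands with bottom-row=0; cleared 0 line(s) (total 0); column heights now [0 1 5 7 8 3 3], max=8
Test piece O rot0 at col 1 (width 2): heights before test = [0 1 5 7 8 3 3]; fits = True

Answer: yes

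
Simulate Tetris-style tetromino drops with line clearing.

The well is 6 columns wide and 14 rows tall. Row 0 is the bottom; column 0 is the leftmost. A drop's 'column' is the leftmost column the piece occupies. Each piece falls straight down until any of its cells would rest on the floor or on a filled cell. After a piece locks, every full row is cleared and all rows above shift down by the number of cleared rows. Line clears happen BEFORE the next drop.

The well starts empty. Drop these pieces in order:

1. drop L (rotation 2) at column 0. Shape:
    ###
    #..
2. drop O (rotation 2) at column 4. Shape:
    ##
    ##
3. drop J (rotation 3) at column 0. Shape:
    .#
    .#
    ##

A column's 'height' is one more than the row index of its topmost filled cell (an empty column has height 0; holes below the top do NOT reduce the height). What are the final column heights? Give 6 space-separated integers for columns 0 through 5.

Drop 1: L rot2 at col 0 lands with bottom-row=0; cleared 0 line(s) (total 0); column heights now [2 2 2 0 0 0], max=2
Drop 2: O rot2 at col 4 lands with bottom-row=0; cleared 0 line(s) (total 0); column heights now [2 2 2 0 2 2], max=2
Drop 3: J rot3 at col 0 lands with bottom-row=2; cleared 0 line(s) (total 0); column heights now [3 5 2 0 2 2], max=5

Answer: 3 5 2 0 2 2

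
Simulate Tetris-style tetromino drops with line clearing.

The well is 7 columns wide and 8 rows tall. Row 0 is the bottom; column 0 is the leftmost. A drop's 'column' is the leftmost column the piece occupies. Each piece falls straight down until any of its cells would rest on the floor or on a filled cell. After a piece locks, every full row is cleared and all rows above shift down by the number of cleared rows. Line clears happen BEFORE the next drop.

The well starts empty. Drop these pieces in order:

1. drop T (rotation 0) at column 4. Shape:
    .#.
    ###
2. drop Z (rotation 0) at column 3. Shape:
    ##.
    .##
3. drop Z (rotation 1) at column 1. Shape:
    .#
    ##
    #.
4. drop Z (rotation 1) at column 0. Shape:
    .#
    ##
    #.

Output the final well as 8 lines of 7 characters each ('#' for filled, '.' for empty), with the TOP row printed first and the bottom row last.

Answer: .......
.......
.......
.......
.#.##..
###.##.
###..#.
.#..###

Derivation:
Drop 1: T rot0 at col 4 lands with bottom-row=0; cleared 0 line(s) (total 0); column heights now [0 0 0 0 1 2 1], max=2
Drop 2: Z rot0 at col 3 lands with bottom-row=2; cleared 0 line(s) (total 0); column heights now [0 0 0 4 4 3 1], max=4
Drop 3: Z rot1 at col 1 lands with bottom-row=0; cleared 0 line(s) (total 0); column heights now [0 2 3 4 4 3 1], max=4
Drop 4: Z rot1 at col 0 lands with bottom-row=1; cleared 0 line(s) (total 0); column heights now [3 4 3 4 4 3 1], max=4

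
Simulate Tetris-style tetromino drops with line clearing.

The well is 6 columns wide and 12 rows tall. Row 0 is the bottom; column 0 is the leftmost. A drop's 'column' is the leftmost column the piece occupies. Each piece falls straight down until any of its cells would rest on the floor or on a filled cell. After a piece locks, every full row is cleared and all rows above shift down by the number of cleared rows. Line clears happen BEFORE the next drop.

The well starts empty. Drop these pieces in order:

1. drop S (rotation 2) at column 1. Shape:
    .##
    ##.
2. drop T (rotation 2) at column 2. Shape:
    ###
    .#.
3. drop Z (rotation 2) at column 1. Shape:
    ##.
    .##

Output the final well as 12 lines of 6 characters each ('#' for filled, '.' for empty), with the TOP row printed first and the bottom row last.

Answer: ......
......
......
......
......
......
.##...
..##..
..###.
...#..
..##..
.##...

Derivation:
Drop 1: S rot2 at col 1 lands with bottom-row=0; cleared 0 line(s) (total 0); column heights now [0 1 2 2 0 0], max=2
Drop 2: T rot2 at col 2 lands with bottom-row=2; cleared 0 line(s) (total 0); column heights now [0 1 4 4 4 0], max=4
Drop 3: Z rot2 at col 1 lands with bottom-row=4; cleared 0 line(s) (total 0); column heights now [0 6 6 5 4 0], max=6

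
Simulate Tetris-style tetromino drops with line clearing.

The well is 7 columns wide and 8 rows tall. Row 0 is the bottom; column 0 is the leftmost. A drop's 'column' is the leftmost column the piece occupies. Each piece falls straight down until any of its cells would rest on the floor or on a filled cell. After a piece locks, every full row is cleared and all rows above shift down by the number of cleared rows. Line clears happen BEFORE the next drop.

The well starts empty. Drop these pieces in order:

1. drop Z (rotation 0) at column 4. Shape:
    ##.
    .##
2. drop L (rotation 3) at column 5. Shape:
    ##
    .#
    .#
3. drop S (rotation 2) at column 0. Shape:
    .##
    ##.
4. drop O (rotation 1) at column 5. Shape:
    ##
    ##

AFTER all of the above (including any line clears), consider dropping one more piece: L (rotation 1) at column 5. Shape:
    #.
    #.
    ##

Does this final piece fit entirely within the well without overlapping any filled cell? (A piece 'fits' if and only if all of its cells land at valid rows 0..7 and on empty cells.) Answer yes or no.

Answer: no

Derivation:
Drop 1: Z rot0 at col 4 lands with bottom-row=0; cleared 0 line(s) (total 0); column heights now [0 0 0 0 2 2 1], max=2
Drop 2: L rot3 at col 5 lands with bottom-row=1; cleared 0 line(s) (total 0); column heights now [0 0 0 0 2 4 4], max=4
Drop 3: S rot2 at col 0 lands with bottom-row=0; cleared 0 line(s) (total 0); column heights now [1 2 2 0 2 4 4], max=4
Drop 4: O rot1 at col 5 lands with bottom-row=4; cleared 0 line(s) (total 0); column heights now [1 2 2 0 2 6 6], max=6
Test piece L rot1 at col 5 (width 2): heights before test = [1 2 2 0 2 6 6]; fits = False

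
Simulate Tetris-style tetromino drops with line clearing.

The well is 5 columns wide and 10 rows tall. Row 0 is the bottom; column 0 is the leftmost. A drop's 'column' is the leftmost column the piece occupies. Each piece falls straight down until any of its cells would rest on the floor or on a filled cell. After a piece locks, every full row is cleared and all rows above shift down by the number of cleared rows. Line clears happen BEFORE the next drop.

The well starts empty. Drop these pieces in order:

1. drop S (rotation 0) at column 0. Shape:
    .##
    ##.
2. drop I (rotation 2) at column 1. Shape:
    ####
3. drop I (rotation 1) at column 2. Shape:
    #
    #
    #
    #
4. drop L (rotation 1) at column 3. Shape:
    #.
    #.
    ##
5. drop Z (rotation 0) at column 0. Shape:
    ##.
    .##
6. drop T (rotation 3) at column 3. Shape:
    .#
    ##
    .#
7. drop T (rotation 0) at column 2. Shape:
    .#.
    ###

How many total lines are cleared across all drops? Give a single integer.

Answer: 1

Derivation:
Drop 1: S rot0 at col 0 lands with bottom-row=0; cleared 0 line(s) (total 0); column heights now [1 2 2 0 0], max=2
Drop 2: I rot2 at col 1 lands with bottom-row=2; cleared 0 line(s) (total 0); column heights now [1 3 3 3 3], max=3
Drop 3: I rot1 at col 2 lands with bottom-row=3; cleared 0 line(s) (total 0); column heights now [1 3 7 3 3], max=7
Drop 4: L rot1 at col 3 lands with bottom-row=3; cleared 0 line(s) (total 0); column heights now [1 3 7 6 4], max=7
Drop 5: Z rot0 at col 0 lands with bottom-row=7; cleared 0 line(s) (total 0); column heights now [9 9 8 6 4], max=9
Drop 6: T rot3 at col 3 lands with bottom-row=5; cleared 0 line(s) (total 0); column heights now [9 9 8 7 8], max=9
Drop 7: T rot0 at col 2 lands with bottom-row=8; cleared 1 line(s) (total 1); column heights now [1 8 8 9 8], max=9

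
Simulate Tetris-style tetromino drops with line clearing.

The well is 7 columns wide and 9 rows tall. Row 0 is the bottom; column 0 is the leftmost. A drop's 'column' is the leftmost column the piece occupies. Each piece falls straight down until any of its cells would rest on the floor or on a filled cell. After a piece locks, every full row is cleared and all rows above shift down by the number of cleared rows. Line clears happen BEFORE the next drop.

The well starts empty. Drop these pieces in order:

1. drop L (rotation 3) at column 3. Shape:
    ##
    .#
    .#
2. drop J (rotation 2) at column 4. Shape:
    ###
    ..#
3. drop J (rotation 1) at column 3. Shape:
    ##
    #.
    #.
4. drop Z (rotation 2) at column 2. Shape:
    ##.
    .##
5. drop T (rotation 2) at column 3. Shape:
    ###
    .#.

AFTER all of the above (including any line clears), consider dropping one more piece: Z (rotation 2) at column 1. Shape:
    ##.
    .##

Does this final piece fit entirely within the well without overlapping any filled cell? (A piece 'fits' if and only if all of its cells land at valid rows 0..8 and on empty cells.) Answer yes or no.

Answer: no

Derivation:
Drop 1: L rot3 at col 3 lands with bottom-row=0; cleared 0 line(s) (total 0); column heights now [0 0 0 3 3 0 0], max=3
Drop 2: J rot2 at col 4 lands with bottom-row=2; cleared 0 line(s) (total 0); column heights now [0 0 0 3 4 4 4], max=4
Drop 3: J rot1 at col 3 lands with bottom-row=3; cleared 0 line(s) (total 0); column heights now [0 0 0 6 6 4 4], max=6
Drop 4: Z rot2 at col 2 lands with bottom-row=6; cleared 0 line(s) (total 0); column heights now [0 0 8 8 7 4 4], max=8
Drop 5: T rot2 at col 3 lands with bottom-row=7; cleared 0 line(s) (total 0); column heights now [0 0 8 9 9 9 4], max=9
Test piece Z rot2 at col 1 (width 3): heights before test = [0 0 8 9 9 9 4]; fits = False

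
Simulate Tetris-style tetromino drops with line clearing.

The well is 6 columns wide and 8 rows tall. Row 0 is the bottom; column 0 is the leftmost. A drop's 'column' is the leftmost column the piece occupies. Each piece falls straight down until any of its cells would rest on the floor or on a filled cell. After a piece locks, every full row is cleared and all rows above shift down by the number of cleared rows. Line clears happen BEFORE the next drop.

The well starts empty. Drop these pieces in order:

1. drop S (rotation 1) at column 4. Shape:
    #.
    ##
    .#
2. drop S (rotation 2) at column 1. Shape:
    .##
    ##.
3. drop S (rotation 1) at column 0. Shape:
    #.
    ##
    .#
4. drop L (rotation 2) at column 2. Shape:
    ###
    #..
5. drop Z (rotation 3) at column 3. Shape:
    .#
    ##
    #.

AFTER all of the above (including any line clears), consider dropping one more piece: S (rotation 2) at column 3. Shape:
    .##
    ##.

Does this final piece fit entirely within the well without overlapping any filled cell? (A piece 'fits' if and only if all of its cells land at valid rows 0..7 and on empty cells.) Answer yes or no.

Drop 1: S rot1 at col 4 lands with bottom-row=0; cleared 0 line(s) (total 0); column heights now [0 0 0 0 3 2], max=3
Drop 2: S rot2 at col 1 lands with bottom-row=0; cleared 0 line(s) (total 0); column heights now [0 1 2 2 3 2], max=3
Drop 3: S rot1 at col 0 lands with bottom-row=1; cleared 0 line(s) (total 0); column heights now [4 3 2 2 3 2], max=4
Drop 4: L rot2 at col 2 lands with bottom-row=2; cleared 0 line(s) (total 0); column heights now [4 3 4 4 4 2], max=4
Drop 5: Z rot3 at col 3 lands with bottom-row=4; cleared 0 line(s) (total 0); column heights now [4 3 4 6 7 2], max=7
Test piece S rot2 at col 3 (width 3): heights before test = [4 3 4 6 7 2]; fits = False

Answer: no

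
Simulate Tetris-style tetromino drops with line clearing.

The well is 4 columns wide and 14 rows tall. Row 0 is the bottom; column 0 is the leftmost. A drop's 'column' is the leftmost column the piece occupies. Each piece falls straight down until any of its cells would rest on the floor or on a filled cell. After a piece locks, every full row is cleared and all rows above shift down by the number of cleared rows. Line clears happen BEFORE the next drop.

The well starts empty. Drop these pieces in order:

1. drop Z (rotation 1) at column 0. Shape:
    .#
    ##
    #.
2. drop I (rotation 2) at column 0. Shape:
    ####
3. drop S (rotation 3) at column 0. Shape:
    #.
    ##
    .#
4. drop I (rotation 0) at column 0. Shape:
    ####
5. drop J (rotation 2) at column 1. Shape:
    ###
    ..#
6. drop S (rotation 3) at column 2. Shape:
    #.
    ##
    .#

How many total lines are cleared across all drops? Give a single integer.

Drop 1: Z rot1 at col 0 lands with bottom-row=0; cleared 0 line(s) (total 0); column heights now [2 3 0 0], max=3
Drop 2: I rot2 at col 0 lands with bottom-row=3; cleared 1 line(s) (total 1); column heights now [2 3 0 0], max=3
Drop 3: S rot3 at col 0 lands with bottom-row=3; cleared 0 line(s) (total 1); column heights now [6 5 0 0], max=6
Drop 4: I rot0 at col 0 lands with bottom-row=6; cleared 1 line(s) (total 2); column heights now [6 5 0 0], max=6
Drop 5: J rot2 at col 1 lands with bottom-row=4; cleared 1 line(s) (total 3); column heights now [5 5 0 5], max=5
Drop 6: S rot3 at col 2 lands with bottom-row=5; cleared 0 line(s) (total 3); column heights now [5 5 8 7], max=8

Answer: 3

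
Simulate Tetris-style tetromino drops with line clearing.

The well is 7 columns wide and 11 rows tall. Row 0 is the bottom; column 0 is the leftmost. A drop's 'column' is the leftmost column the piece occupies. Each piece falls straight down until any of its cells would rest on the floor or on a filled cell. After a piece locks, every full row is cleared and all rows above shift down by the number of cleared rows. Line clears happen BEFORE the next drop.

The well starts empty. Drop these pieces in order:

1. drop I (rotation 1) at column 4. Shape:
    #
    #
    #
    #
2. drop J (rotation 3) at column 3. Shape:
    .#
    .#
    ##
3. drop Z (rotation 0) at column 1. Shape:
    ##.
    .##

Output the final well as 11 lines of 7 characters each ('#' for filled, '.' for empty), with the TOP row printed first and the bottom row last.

Answer: .......
.......
.......
.......
.##.#..
..###..
...##..
....#..
....#..
....#..
....#..

Derivation:
Drop 1: I rot1 at col 4 lands with bottom-row=0; cleared 0 line(s) (total 0); column heights now [0 0 0 0 4 0 0], max=4
Drop 2: J rot3 at col 3 lands with bottom-row=4; cleared 0 line(s) (total 0); column heights now [0 0 0 5 7 0 0], max=7
Drop 3: Z rot0 at col 1 lands with bottom-row=5; cleared 0 line(s) (total 0); column heights now [0 7 7 6 7 0 0], max=7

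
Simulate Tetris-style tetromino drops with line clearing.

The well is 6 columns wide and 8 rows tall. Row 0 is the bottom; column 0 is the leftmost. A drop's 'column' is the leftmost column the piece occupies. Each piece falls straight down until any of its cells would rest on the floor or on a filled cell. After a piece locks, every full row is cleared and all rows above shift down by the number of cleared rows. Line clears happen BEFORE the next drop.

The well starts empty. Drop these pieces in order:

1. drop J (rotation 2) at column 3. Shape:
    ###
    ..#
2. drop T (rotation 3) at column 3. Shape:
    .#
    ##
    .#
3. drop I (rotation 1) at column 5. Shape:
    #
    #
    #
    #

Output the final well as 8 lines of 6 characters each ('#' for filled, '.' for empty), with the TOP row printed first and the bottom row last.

Answer: ......
......
.....#
....##
...###
....##
...###
.....#

Derivation:
Drop 1: J rot2 at col 3 lands with bottom-row=0; cleared 0 line(s) (total 0); column heights now [0 0 0 2 2 2], max=2
Drop 2: T rot3 at col 3 lands with bottom-row=2; cleared 0 line(s) (total 0); column heights now [0 0 0 4 5 2], max=5
Drop 3: I rot1 at col 5 lands with bottom-row=2; cleared 0 line(s) (total 0); column heights now [0 0 0 4 5 6], max=6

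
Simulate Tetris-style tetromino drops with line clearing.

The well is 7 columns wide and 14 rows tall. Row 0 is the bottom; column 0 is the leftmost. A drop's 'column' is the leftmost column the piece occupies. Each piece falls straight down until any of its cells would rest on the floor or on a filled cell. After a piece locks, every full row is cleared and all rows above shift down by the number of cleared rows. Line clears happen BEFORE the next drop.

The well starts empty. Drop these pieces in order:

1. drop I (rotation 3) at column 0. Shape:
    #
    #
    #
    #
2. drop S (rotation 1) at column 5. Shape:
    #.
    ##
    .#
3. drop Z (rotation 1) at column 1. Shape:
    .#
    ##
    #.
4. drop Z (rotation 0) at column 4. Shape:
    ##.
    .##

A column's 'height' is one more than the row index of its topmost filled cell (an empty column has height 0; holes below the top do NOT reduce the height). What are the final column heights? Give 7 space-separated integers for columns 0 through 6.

Answer: 4 2 3 0 5 5 4

Derivation:
Drop 1: I rot3 at col 0 lands with bottom-row=0; cleared 0 line(s) (total 0); column heights now [4 0 0 0 0 0 0], max=4
Drop 2: S rot1 at col 5 lands with bottom-row=0; cleared 0 line(s) (total 0); column heights now [4 0 0 0 0 3 2], max=4
Drop 3: Z rot1 at col 1 lands with bottom-row=0; cleared 0 line(s) (total 0); column heights now [4 2 3 0 0 3 2], max=4
Drop 4: Z rot0 at col 4 lands with bottom-row=3; cleared 0 line(s) (total 0); column heights now [4 2 3 0 5 5 4], max=5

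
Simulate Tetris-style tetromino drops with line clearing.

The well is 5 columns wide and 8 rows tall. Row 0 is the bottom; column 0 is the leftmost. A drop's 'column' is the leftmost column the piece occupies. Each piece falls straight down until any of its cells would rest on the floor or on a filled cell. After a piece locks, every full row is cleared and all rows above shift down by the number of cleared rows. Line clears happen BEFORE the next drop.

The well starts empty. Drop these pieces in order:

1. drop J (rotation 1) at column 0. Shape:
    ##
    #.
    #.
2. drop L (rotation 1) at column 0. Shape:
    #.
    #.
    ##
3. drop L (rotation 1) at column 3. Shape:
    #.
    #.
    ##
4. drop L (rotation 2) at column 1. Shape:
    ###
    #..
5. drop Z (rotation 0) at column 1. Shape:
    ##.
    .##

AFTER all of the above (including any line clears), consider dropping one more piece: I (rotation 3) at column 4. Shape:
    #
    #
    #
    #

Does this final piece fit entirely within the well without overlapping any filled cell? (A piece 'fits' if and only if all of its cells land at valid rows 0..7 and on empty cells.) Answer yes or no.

Answer: yes

Derivation:
Drop 1: J rot1 at col 0 lands with bottom-row=0; cleared 0 line(s) (total 0); column heights now [3 3 0 0 0], max=3
Drop 2: L rot1 at col 0 lands with bottom-row=3; cleared 0 line(s) (total 0); column heights now [6 4 0 0 0], max=6
Drop 3: L rot1 at col 3 lands with bottom-row=0; cleared 0 line(s) (total 0); column heights now [6 4 0 3 1], max=6
Drop 4: L rot2 at col 1 lands with bottom-row=4; cleared 0 line(s) (total 0); column heights now [6 6 6 6 1], max=6
Drop 5: Z rot0 at col 1 lands with bottom-row=6; cleared 0 line(s) (total 0); column heights now [6 8 8 7 1], max=8
Test piece I rot3 at col 4 (width 1): heights before test = [6 8 8 7 1]; fits = True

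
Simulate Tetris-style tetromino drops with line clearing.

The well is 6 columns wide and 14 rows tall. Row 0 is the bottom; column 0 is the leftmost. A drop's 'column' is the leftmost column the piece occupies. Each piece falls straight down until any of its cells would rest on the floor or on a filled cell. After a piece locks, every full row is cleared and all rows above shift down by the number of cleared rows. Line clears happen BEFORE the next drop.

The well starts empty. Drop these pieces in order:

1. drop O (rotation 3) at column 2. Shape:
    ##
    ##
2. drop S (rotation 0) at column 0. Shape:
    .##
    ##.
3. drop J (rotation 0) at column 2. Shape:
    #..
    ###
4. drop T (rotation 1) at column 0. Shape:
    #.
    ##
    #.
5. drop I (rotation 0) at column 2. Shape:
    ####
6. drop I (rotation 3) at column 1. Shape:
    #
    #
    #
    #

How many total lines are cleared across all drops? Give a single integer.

Drop 1: O rot3 at col 2 lands with bottom-row=0; cleared 0 line(s) (total 0); column heights now [0 0 2 2 0 0], max=2
Drop 2: S rot0 at col 0 lands with bottom-row=1; cleared 0 line(s) (total 0); column heights now [2 3 3 2 0 0], max=3
Drop 3: J rot0 at col 2 lands with bottom-row=3; cleared 0 line(s) (total 0); column heights now [2 3 5 4 4 0], max=5
Drop 4: T rot1 at col 0 lands with bottom-row=2; cleared 0 line(s) (total 0); column heights now [5 4 5 4 4 0], max=5
Drop 5: I rot0 at col 2 lands with bottom-row=5; cleared 0 line(s) (total 0); column heights now [5 4 6 6 6 6], max=6
Drop 6: I rot3 at col 1 lands with bottom-row=4; cleared 0 line(s) (total 0); column heights now [5 8 6 6 6 6], max=8

Answer: 0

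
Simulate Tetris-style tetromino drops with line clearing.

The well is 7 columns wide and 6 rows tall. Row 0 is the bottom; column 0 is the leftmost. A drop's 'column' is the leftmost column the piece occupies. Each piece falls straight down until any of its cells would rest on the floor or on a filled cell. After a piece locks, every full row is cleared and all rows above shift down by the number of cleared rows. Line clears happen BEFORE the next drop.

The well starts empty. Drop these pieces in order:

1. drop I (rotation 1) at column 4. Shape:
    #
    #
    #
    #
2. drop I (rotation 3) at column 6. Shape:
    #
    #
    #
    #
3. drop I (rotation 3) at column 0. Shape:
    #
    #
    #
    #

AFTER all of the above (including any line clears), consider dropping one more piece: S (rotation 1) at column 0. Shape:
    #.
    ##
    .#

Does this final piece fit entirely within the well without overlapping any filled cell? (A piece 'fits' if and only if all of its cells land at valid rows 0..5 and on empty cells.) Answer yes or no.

Drop 1: I rot1 at col 4 lands with bottom-row=0; cleared 0 line(s) (total 0); column heights now [0 0 0 0 4 0 0], max=4
Drop 2: I rot3 at col 6 lands with bottom-row=0; cleared 0 line(s) (total 0); column heights now [0 0 0 0 4 0 4], max=4
Drop 3: I rot3 at col 0 lands with bottom-row=0; cleared 0 line(s) (total 0); column heights now [4 0 0 0 4 0 4], max=4
Test piece S rot1 at col 0 (width 2): heights before test = [4 0 0 0 4 0 4]; fits = True

Answer: yes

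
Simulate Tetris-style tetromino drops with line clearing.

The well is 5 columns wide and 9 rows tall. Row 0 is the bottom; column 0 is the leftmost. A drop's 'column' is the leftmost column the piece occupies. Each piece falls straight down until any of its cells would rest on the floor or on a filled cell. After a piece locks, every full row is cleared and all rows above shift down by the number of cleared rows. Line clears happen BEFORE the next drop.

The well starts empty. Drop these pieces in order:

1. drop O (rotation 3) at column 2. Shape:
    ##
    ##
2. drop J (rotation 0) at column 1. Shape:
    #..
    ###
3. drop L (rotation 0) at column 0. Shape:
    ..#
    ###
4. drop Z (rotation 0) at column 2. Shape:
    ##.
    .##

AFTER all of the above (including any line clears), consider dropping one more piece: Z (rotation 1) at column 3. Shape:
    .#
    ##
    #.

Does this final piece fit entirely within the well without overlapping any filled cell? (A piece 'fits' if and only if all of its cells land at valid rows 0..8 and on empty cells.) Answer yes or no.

Answer: no

Derivation:
Drop 1: O rot3 at col 2 lands with bottom-row=0; cleared 0 line(s) (total 0); column heights now [0 0 2 2 0], max=2
Drop 2: J rot0 at col 1 lands with bottom-row=2; cleared 0 line(s) (total 0); column heights now [0 4 3 3 0], max=4
Drop 3: L rot0 at col 0 lands with bottom-row=4; cleared 0 line(s) (total 0); column heights now [5 5 6 3 0], max=6
Drop 4: Z rot0 at col 2 lands with bottom-row=5; cleared 0 line(s) (total 0); column heights now [5 5 7 7 6], max=7
Test piece Z rot1 at col 3 (width 2): heights before test = [5 5 7 7 6]; fits = False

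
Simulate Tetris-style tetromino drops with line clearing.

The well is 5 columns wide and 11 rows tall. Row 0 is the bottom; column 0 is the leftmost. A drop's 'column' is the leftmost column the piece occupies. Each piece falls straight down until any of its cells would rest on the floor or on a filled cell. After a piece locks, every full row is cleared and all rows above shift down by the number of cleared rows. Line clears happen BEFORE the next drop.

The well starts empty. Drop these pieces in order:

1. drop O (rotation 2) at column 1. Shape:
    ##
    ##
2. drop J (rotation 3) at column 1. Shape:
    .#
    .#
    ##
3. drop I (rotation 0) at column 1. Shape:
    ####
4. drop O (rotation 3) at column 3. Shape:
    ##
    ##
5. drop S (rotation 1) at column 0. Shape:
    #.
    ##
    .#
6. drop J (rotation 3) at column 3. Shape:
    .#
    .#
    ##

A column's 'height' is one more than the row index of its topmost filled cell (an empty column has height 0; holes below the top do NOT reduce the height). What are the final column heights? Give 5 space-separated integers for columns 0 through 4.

Answer: 9 8 6 9 11

Derivation:
Drop 1: O rot2 at col 1 lands with bottom-row=0; cleared 0 line(s) (total 0); column heights now [0 2 2 0 0], max=2
Drop 2: J rot3 at col 1 lands with bottom-row=2; cleared 0 line(s) (total 0); column heights now [0 3 5 0 0], max=5
Drop 3: I rot0 at col 1 lands with bottom-row=5; cleared 0 line(s) (total 0); column heights now [0 6 6 6 6], max=6
Drop 4: O rot3 at col 3 lands with bottom-row=6; cleared 0 line(s) (total 0); column heights now [0 6 6 8 8], max=8
Drop 5: S rot1 at col 0 lands with bottom-row=6; cleared 0 line(s) (total 0); column heights now [9 8 6 8 8], max=9
Drop 6: J rot3 at col 3 lands with bottom-row=8; cleared 0 line(s) (total 0); column heights now [9 8 6 9 11], max=11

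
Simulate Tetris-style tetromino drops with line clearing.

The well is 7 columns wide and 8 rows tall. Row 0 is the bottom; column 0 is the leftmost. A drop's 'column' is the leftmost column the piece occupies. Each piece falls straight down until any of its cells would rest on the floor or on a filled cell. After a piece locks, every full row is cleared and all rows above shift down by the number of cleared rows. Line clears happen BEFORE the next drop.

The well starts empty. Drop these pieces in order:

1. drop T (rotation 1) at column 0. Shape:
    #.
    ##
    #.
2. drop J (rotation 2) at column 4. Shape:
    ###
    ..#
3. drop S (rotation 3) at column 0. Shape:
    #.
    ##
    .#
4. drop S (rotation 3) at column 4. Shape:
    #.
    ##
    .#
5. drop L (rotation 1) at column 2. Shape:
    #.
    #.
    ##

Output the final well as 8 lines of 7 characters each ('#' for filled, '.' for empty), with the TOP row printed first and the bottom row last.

Answer: .......
.......
.......
#...#..
##..##.
###..#.
###.###
#.##..#

Derivation:
Drop 1: T rot1 at col 0 lands with bottom-row=0; cleared 0 line(s) (total 0); column heights now [3 2 0 0 0 0 0], max=3
Drop 2: J rot2 at col 4 lands with bottom-row=0; cleared 0 line(s) (total 0); column heights now [3 2 0 0 2 2 2], max=3
Drop 3: S rot3 at col 0 lands with bottom-row=2; cleared 0 line(s) (total 0); column heights now [5 4 0 0 2 2 2], max=5
Drop 4: S rot3 at col 4 lands with bottom-row=2; cleared 0 line(s) (total 0); column heights now [5 4 0 0 5 4 2], max=5
Drop 5: L rot1 at col 2 lands with bottom-row=0; cleared 0 line(s) (total 0); column heights now [5 4 3 1 5 4 2], max=5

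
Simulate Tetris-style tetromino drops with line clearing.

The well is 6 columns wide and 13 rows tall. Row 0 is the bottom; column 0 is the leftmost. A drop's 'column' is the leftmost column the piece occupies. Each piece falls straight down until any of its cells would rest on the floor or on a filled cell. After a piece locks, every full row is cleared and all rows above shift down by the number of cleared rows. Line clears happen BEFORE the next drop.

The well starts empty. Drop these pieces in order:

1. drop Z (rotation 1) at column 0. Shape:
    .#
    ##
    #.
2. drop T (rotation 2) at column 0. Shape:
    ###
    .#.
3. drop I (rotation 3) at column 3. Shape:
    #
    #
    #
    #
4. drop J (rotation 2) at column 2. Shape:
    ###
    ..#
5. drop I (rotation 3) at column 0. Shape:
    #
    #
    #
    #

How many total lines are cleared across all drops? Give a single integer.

Drop 1: Z rot1 at col 0 lands with bottom-row=0; cleared 0 line(s) (total 0); column heights now [2 3 0 0 0 0], max=3
Drop 2: T rot2 at col 0 lands with bottom-row=3; cleared 0 line(s) (total 0); column heights now [5 5 5 0 0 0], max=5
Drop 3: I rot3 at col 3 lands with bottom-row=0; cleared 0 line(s) (total 0); column heights now [5 5 5 4 0 0], max=5
Drop 4: J rot2 at col 2 lands with bottom-row=4; cleared 0 line(s) (total 0); column heights now [5 5 6 6 6 0], max=6
Drop 5: I rot3 at col 0 lands with bottom-row=5; cleared 0 line(s) (total 0); column heights now [9 5 6 6 6 0], max=9

Answer: 0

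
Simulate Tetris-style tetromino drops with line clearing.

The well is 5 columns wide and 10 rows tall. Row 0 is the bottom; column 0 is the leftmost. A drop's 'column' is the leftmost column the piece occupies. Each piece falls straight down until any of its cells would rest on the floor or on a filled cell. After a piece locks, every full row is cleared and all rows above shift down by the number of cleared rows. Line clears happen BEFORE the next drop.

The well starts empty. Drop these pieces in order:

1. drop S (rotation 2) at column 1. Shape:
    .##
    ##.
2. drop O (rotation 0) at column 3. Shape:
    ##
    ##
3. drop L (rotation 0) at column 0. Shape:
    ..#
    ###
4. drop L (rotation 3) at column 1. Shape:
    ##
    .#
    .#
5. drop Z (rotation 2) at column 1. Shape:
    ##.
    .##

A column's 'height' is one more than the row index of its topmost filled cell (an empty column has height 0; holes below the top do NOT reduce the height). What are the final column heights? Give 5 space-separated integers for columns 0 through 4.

Answer: 0 8 8 7 3

Derivation:
Drop 1: S rot2 at col 1 lands with bottom-row=0; cleared 0 line(s) (total 0); column heights now [0 1 2 2 0], max=2
Drop 2: O rot0 at col 3 lands with bottom-row=2; cleared 0 line(s) (total 0); column heights now [0 1 2 4 4], max=4
Drop 3: L rot0 at col 0 lands with bottom-row=2; cleared 1 line(s) (total 1); column heights now [0 1 3 3 3], max=3
Drop 4: L rot3 at col 1 lands with bottom-row=3; cleared 0 line(s) (total 1); column heights now [0 6 6 3 3], max=6
Drop 5: Z rot2 at col 1 lands with bottom-row=6; cleared 0 line(s) (total 1); column heights now [0 8 8 7 3], max=8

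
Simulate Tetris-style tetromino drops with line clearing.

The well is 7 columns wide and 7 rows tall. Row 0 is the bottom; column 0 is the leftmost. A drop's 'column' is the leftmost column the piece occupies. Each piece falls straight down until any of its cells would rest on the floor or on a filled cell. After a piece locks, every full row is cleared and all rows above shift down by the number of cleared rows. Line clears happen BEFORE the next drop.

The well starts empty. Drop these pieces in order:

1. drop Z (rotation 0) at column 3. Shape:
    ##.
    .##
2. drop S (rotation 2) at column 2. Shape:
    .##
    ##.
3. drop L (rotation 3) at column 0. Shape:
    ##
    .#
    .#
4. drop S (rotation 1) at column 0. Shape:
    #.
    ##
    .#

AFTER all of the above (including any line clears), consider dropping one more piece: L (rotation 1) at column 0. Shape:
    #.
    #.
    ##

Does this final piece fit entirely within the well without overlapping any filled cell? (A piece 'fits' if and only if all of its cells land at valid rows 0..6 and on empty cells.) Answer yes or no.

Answer: no

Derivation:
Drop 1: Z rot0 at col 3 lands with bottom-row=0; cleared 0 line(s) (total 0); column heights now [0 0 0 2 2 1 0], max=2
Drop 2: S rot2 at col 2 lands with bottom-row=2; cleared 0 line(s) (total 0); column heights now [0 0 3 4 4 1 0], max=4
Drop 3: L rot3 at col 0 lands with bottom-row=0; cleared 0 line(s) (total 0); column heights now [3 3 3 4 4 1 0], max=4
Drop 4: S rot1 at col 0 lands with bottom-row=3; cleared 0 line(s) (total 0); column heights now [6 5 3 4 4 1 0], max=6
Test piece L rot1 at col 0 (width 2): heights before test = [6 5 3 4 4 1 0]; fits = False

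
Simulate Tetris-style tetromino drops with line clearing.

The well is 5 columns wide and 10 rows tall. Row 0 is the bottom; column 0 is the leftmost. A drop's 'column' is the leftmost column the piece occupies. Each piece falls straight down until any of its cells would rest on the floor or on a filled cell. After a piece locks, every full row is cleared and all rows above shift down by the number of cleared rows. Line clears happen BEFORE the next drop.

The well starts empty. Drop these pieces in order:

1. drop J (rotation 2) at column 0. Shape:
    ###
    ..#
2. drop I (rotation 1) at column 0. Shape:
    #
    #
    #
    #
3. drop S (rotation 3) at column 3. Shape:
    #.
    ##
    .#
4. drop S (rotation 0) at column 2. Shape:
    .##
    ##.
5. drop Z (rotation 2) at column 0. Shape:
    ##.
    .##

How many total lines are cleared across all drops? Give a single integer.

Drop 1: J rot2 at col 0 lands with bottom-row=0; cleared 0 line(s) (total 0); column heights now [2 2 2 0 0], max=2
Drop 2: I rot1 at col 0 lands with bottom-row=2; cleared 0 line(s) (total 0); column heights now [6 2 2 0 0], max=6
Drop 3: S rot3 at col 3 lands with bottom-row=0; cleared 1 line(s) (total 1); column heights now [5 0 1 2 1], max=5
Drop 4: S rot0 at col 2 lands with bottom-row=2; cleared 0 line(s) (total 1); column heights now [5 0 3 4 4], max=5
Drop 5: Z rot2 at col 0 lands with bottom-row=4; cleared 0 line(s) (total 1); column heights now [6 6 5 4 4], max=6

Answer: 1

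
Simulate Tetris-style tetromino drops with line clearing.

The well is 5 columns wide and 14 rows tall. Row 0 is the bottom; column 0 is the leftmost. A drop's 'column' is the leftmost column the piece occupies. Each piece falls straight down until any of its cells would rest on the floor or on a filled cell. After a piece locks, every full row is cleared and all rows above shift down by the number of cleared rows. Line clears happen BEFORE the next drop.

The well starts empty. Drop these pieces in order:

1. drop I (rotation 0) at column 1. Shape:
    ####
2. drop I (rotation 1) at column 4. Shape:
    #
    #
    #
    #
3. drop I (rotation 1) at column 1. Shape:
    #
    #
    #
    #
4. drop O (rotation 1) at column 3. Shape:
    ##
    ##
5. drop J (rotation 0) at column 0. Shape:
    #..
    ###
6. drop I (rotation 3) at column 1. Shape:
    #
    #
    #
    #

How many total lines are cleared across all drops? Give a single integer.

Drop 1: I rot0 at col 1 lands with bottom-row=0; cleared 0 line(s) (total 0); column heights now [0 1 1 1 1], max=1
Drop 2: I rot1 at col 4 lands with bottom-row=1; cleared 0 line(s) (total 0); column heights now [0 1 1 1 5], max=5
Drop 3: I rot1 at col 1 lands with bottom-row=1; cleared 0 line(s) (total 0); column heights now [0 5 1 1 5], max=5
Drop 4: O rot1 at col 3 lands with bottom-row=5; cleared 0 line(s) (total 0); column heights now [0 5 1 7 7], max=7
Drop 5: J rot0 at col 0 lands with bottom-row=5; cleared 1 line(s) (total 1); column heights now [6 5 1 6 6], max=6
Drop 6: I rot3 at col 1 lands with bottom-row=5; cleared 0 line(s) (total 1); column heights now [6 9 1 6 6], max=9

Answer: 1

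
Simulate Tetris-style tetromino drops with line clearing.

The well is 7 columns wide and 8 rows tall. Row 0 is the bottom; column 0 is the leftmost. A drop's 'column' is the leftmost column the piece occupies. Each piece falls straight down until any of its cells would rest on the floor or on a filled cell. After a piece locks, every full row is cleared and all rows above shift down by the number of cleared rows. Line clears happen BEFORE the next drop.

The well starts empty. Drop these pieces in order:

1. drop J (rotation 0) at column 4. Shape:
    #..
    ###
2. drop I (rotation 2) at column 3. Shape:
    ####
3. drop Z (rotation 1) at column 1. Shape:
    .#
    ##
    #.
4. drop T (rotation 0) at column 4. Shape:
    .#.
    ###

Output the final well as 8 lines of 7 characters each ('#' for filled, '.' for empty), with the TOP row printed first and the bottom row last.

Drop 1: J rot0 at col 4 lands with bottom-row=0; cleared 0 line(s) (total 0); column heights now [0 0 0 0 2 1 1], max=2
Drop 2: I rot2 at col 3 lands with bottom-row=2; cleared 0 line(s) (total 0); column heights now [0 0 0 3 3 3 3], max=3
Drop 3: Z rot1 at col 1 lands with bottom-row=0; cleared 0 line(s) (total 0); column heights now [0 2 3 3 3 3 3], max=3
Drop 4: T rot0 at col 4 lands with bottom-row=3; cleared 0 line(s) (total 0); column heights now [0 2 3 3 4 5 4], max=5

Answer: .......
.......
.......
.....#.
....###
..#####
.##.#..
.#..###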